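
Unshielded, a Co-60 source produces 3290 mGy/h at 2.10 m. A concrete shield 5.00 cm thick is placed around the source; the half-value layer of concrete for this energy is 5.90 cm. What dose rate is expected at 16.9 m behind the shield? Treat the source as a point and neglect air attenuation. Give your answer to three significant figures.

Distance alone: 3290 × (2.10/16.9)² = 3290 × 0.01544 = 50.80 mGy/h.
Shield: 5.00/5.90 = 0.8475 half-value layers → attenuation 2^(−0.8475) = 0.5557.
Combined: 50.80 × 0.5557 = 28.23 mGy/h.

28.2 mGy/h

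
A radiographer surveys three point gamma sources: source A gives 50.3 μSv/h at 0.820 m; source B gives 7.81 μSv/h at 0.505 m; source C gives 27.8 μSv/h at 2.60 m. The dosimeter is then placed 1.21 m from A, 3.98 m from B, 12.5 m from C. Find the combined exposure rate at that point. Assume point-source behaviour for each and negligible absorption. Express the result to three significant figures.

Each source contributes Iᵢ·(dᵢ/rᵢ)²; contributions add.
A: 50.3 × (0.820/1.21)² = 23.10 μSv/h
B: 7.81 × (0.505/3.98)² = 0.1257 μSv/h
C: 27.8 × (2.60/12.5)² = 1.203 μSv/h
Total = 23.10 + 0.1257 + 1.203 = 24.43 μSv/h.

24.4 μSv/h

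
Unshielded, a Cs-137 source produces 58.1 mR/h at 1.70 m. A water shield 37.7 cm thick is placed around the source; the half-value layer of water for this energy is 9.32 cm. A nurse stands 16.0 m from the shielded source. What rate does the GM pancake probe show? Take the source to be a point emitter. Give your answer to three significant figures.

Distance alone: 58.1 × (1.70/16.0)² = 58.1 × 0.01129 = 0.6559 mR/h.
Shield: 37.7/9.32 = 4.045 half-value layers → attenuation 2^(−4.045) = 0.06058.
Combined: 0.6559 × 0.06058 = 0.03973 mR/h.

0.0397 mR/h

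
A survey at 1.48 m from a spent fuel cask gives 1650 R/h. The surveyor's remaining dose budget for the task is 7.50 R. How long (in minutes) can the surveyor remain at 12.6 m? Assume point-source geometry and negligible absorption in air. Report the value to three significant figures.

Intensity scales as (d₁/d₂)², so rate at 12.6 m:
(1.48/12.6)² = 0.01380, so 1650 × 0.01380 = 22.77 R/h.
Stay time = 7.50 R ÷ 22.77 R/h = 0.3294 h = 19.76 min.

19.8 min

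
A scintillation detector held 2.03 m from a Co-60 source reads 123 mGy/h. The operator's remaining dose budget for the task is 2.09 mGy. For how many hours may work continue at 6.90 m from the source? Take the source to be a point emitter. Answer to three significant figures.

0.196 h

By the inverse-square law, rate at 6.90 m:
(2.03/6.90)² = 0.08656, so 123 × 0.08656 = 10.65 mGy/h.
Stay time = 2.09 mGy ÷ 10.65 mGy/h = 0.1962 h.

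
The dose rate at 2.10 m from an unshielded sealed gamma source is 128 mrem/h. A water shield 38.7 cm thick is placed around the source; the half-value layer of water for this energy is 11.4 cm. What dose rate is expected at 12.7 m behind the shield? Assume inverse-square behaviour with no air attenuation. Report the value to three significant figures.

Distance alone: 128 × (2.10/12.7)² = 128 × 0.02734 = 3.500 mrem/h.
Shield: 38.7/11.4 = 3.395 half-value layers → attenuation 2^(−3.395) = 0.09506.
Combined: 3.500 × 0.09506 = 0.3327 mrem/h.

0.333 mrem/h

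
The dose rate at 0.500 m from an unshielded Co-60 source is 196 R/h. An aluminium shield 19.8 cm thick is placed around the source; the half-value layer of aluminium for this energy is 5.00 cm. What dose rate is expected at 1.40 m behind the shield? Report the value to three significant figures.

Distance alone: 196 × (0.500/1.40)² = 196 × 0.1276 = 25.01 R/h.
Shield: 19.8/5.00 = 3.960 half-value layers → attenuation 2^(−3.960) = 0.06426.
Combined: 25.01 × 0.06426 = 1.607 R/h.

1.61 R/h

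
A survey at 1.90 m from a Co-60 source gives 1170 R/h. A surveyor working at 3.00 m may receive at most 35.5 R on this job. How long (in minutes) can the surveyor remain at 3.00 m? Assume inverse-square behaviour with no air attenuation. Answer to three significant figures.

By the inverse-square law, rate at 3.00 m:
1170 × (1.90/3.00)² = 1170 × 0.4011 = 469.3 R/h.
Stay time = 35.5 R ÷ 469.3 R/h = 0.07564 h = 4.538 min.

4.54 min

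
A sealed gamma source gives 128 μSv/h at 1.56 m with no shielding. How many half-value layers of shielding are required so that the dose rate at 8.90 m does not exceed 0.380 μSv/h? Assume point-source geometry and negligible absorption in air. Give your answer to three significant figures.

At 8.90 m, distance alone gives 128 × (1.56/8.90)² = 128 × 0.03072 = 3.932 μSv/h.
Further attenuation needed: 3.932/0.380 = 10.35.
n = log₂(10.35) = 3.372 half-value layers.

3.37 half-value layers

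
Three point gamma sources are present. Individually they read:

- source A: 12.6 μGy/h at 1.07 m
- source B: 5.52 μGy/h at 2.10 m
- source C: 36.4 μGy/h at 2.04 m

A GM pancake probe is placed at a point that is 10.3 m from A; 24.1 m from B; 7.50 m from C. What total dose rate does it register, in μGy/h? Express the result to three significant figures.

2.87 μGy/h

By superposition, sum each source's inverse-square contribution:
A: 12.6 × (1.07/10.3)² = 0.1360 μGy/h
B: 5.52 × (2.10/24.1)² = 0.04191 μGy/h
C: 36.4 × (2.04/7.50)² = 2.693 μGy/h
Total = 0.1360 + 0.04191 + 2.693 = 2.871 μGy/h.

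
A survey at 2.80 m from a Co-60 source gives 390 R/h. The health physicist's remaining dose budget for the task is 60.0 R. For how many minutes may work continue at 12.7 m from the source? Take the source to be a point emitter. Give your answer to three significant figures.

Intensity scales as (d₁/d₂)², so rate at 12.7 m:
390 × (2.80/12.7)² = 390 × 0.04861 = 18.96 R/h.
Stay time = 60.0 R ÷ 18.96 R/h = 3.165 h = 189.9 min.

190 min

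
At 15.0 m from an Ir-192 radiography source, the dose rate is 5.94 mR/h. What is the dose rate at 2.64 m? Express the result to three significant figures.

Applying the 1/r² law, the rate at 2.64 m is
5.94 × (15.0/2.64)² = 5.94 × 32.28 = 191.7 mR/h.

192 mR/h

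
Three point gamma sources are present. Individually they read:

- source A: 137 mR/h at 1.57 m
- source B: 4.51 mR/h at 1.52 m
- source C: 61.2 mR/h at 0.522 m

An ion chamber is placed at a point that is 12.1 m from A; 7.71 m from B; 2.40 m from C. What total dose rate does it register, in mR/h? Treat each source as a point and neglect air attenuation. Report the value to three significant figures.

5.38 mR/h

Each source contributes Iᵢ·(dᵢ/rᵢ)²; contributions add.
A: 137 × (1.57/12.1)² = 2.306 mR/h
B: 4.51 × (1.52/7.71)² = 0.1753 mR/h
C: 61.2 × (0.522/2.40)² = 2.895 mR/h
Total = 2.306 + 0.1753 + 2.895 = 5.376 mR/h.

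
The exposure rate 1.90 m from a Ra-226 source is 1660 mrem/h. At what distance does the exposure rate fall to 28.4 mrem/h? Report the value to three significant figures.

14.5 m

Applying the 1/r² law, d₂ = d₁·√(I₁/I₂).
I₁/I₂ = 1660/28.4 = 58.45, so d₂ = 1.90 × √58.45 = 14.53 m.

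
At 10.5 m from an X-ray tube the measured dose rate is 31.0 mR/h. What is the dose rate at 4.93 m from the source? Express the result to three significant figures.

141 mR/h

By the inverse-square law, scaling from 10.5 m to 4.93 m:
(10.5/4.93)² = 4.536, so 31.0 × 4.536 = 140.6 mR/h.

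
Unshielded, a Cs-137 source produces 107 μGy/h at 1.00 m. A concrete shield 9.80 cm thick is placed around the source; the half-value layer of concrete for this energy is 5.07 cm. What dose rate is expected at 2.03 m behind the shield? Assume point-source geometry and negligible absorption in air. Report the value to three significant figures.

Distance alone: (1.00/2.03)² = 0.2427, so 107 × 0.2427 = 25.97 μGy/h.
Shield: 9.80/5.07 = 1.933 half-value layers → attenuation 2^(−1.933) = 0.2619.
Combined: 25.97 × 0.2619 = 6.802 μGy/h.

6.80 μGy/h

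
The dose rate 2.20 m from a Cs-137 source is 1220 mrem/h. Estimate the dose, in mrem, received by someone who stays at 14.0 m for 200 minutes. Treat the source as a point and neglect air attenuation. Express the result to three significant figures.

100 mrem

By the inverse-square law, rate at 14.0 m:
1220 × (2.20/14.0)² = 1220 × 0.02469 = 30.12 mrem/h.
Dose = rate × time = 30.12 mrem/h × 3.333 h = 100.4 mrem.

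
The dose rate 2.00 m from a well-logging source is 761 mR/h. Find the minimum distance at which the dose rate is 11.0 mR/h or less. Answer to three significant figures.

Applying the 1/r² law, d₂ = d₁·√(I₁/I₂).
I₁/I₂ = 761/11.0 = 69.18, so d₂ = 2.00 × √69.18 = 16.63 m.

16.6 m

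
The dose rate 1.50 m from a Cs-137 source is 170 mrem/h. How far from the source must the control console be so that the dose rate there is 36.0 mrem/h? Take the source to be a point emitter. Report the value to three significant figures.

By the inverse-square law, d₂ = d₁·√(I₁/I₂).
I₁/I₂ = 170/36.0 = 4.722, so d₂ = 1.50 × √4.722 = 3.260 m.

3.26 m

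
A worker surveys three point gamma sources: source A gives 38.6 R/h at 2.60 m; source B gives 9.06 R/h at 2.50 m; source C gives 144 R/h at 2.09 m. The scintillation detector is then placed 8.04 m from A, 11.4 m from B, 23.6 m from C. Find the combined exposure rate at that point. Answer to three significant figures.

Each source contributes Iᵢ·(dᵢ/rᵢ)²; contributions add.
A: 38.6 × (2.60/8.04)² = 4.037 R/h
B: 9.06 × (2.50/11.4)² = 0.4357 R/h
C: 144 × (2.09/23.6)² = 1.129 R/h
Total = 4.037 + 0.4357 + 1.129 = 5.602 R/h.

5.60 R/h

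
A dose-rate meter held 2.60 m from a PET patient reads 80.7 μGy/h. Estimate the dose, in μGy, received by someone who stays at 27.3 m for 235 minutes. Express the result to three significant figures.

By the inverse-square law, rate at 27.3 m:
(2.60/27.3)² = 0.009070, so 80.7 × 0.009070 = 0.7319 μGy/h.
Dose = rate × time = 0.7319 μGy/h × 3.917 h = 2.867 μGy.

2.87 μGy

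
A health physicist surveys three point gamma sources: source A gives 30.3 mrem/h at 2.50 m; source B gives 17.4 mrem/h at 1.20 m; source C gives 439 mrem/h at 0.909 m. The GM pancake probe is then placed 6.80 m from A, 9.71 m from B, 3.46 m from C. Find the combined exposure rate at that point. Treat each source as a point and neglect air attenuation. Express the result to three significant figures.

By superposition, sum each source's inverse-square contribution:
A: 30.3 × (2.50/6.80)² = 4.095 mrem/h
B: 17.4 × (1.20/9.71)² = 0.2658 mrem/h
C: 439 × (0.909/3.46)² = 30.30 mrem/h
Total = 4.095 + 0.2658 + 30.30 = 34.66 mrem/h.

34.7 mrem/h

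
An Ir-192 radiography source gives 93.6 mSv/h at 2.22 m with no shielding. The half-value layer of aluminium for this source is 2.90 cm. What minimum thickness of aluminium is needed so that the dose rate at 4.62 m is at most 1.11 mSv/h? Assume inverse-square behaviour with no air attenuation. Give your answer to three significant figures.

12.4 cm

At 4.62 m, distance alone gives (2.22/4.62)² = 0.2309, so 93.6 × 0.2309 = 21.61 mSv/h.
Further attenuation needed: 21.61/1.11 = 19.47.
n = log₂(19.47) = 4.283 half-value layers.
Thickness = 4.283 × 2.90 cm = 12.42 cm.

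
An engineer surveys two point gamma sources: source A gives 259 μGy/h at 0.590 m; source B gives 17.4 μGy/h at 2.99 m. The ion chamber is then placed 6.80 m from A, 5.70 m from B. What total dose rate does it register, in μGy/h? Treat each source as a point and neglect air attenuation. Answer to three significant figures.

Each source contributes Iᵢ·(dᵢ/rᵢ)²; contributions add.
A: 259 × (0.590/6.80)² = 1.950 μGy/h
B: 17.4 × (2.99/5.70)² = 4.788 μGy/h
Total = 1.950 + 4.788 = 6.738 μGy/h.

6.74 μGy/h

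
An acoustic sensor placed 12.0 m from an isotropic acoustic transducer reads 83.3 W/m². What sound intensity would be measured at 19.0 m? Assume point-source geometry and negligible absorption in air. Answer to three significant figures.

33.2 W/m²

Using I₁d₁² = I₂d₂², scaling from 12.0 m to 19.0 m:
(12.0/19.0)² = 0.3989, so 83.3 × 0.3989 = 33.23 W/m².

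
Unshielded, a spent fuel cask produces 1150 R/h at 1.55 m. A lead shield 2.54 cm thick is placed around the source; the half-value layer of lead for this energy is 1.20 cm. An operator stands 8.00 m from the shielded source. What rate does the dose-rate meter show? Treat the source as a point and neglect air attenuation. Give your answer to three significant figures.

Distance alone: 1150 × (1.55/8.00)² = 1150 × 0.03754 = 43.17 R/h.
Shield: 2.54/1.20 = 2.117 half-value layers → attenuation 2^(−2.117) = 0.2305.
Combined: 43.17 × 0.2305 = 9.951 R/h.

9.95 R/h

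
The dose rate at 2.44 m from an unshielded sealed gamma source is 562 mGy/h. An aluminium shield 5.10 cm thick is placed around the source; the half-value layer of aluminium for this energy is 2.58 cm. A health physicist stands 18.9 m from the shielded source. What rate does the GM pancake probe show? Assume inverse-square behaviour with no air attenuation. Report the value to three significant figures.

2.38 mGy/h

Distance alone: 562 × (2.44/18.9)² = 562 × 0.01667 = 9.369 mGy/h.
Shield: 5.10/2.58 = 1.977 half-value layers → attenuation 2^(−1.977) = 0.2540.
Combined: 9.369 × 0.2540 = 2.380 mGy/h.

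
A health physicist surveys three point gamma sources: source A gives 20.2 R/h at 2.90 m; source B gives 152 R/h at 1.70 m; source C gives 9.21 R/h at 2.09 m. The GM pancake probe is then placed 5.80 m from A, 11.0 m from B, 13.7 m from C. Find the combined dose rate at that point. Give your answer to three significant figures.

Each source contributes Iᵢ·(dᵢ/rᵢ)²; contributions add.
A: 20.2 × (2.90/5.80)² = 5.050 R/h
B: 152 × (1.70/11.0)² = 3.630 R/h
C: 9.21 × (2.09/13.7)² = 0.2143 R/h
Total = 5.050 + 3.630 + 0.2143 = 8.894 R/h.

8.89 R/h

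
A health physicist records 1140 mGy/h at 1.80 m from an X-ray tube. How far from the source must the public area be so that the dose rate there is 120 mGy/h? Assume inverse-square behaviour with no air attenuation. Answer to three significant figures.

Applying the 1/r² law, d₂ = d₁·√(I₁/I₂).
I₁/I₂ = 1140/120 = 9.500, so d₂ = 1.80 × √9.500 = 5.548 m.

5.55 m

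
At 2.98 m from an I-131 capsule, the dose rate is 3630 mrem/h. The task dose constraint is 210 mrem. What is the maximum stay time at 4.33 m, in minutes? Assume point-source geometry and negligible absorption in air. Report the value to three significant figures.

Using I₁d₁² = I₂d₂², rate at 4.33 m:
(2.98/4.33)² = 0.4736, so 3630 × 0.4736 = 1719 mrem/h.
Stay time = 210 mrem ÷ 1719 mrem/h = 0.1222 h = 7.332 min.

7.33 min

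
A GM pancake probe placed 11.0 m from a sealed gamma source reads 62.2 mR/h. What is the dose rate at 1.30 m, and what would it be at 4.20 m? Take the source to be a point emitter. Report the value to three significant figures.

Since intensity falls as 1/r²,
At 1.30 m: 62.2 × (11.0/1.30)² = 62.2 × 71.60 = 4454 mR/h
At 4.20 m: 4454 × (1.30/4.20)² = 4454 × 0.09580 = 426.7 mR/h.

4450 mR/h; 427 mR/h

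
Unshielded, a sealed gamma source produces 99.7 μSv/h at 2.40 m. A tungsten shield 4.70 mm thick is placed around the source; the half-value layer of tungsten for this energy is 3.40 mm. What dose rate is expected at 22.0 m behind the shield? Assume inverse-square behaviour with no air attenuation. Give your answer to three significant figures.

Distance alone: 99.7 × (2.40/22.0)² = 99.7 × 0.01190 = 1.186 μSv/h.
Shield: 4.70/3.40 = 1.382 half-value layers → attenuation 2^(−1.382) = 0.3837.
Combined: 1.186 × 0.3837 = 0.4551 μSv/h.

0.455 μSv/h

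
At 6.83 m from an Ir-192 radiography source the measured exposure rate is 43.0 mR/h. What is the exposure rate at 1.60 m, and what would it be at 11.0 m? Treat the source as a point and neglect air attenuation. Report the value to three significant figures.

784 mR/h; 16.6 mR/h

Using I₁d₁² = I₂d₂²,
At 1.60 m: 43.0 × (6.83/1.60)² = 43.0 × 18.22 = 783.5 mR/h
At 11.0 m: (1.60/11.0)² = 0.02116, so 783.5 × 0.02116 = 16.58 mR/h.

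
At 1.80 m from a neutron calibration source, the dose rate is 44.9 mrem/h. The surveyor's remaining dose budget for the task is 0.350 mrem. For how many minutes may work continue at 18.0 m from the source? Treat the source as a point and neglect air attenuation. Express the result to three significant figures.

By the inverse-square law, rate at 18.0 m:
44.9 × (1.80/18.0)² = 44.9 × 0.01000 = 0.4490 mrem/h.
Stay time = 0.350 mrem ÷ 0.4490 mrem/h = 0.7795 h = 46.77 min.

46.8 min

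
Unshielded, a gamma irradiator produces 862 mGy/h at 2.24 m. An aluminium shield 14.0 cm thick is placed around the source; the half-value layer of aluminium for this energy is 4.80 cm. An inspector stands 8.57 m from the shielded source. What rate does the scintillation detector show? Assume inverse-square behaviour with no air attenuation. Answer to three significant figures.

Distance alone: 862 × (2.24/8.57)² = 862 × 0.06832 = 58.89 mGy/h.
Shield: 14.0/4.80 = 2.917 half-value layers → attenuation 2^(−2.917) = 0.1324.
Combined: 58.89 × 0.1324 = 7.797 mGy/h.

7.80 mGy/h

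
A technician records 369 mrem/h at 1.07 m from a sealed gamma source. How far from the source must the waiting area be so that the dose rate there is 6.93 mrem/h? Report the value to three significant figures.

Intensity scales as (d₁/d₂)², so d₂ = d₁·√(I₁/I₂).
I₁/I₂ = 369/6.93 = 53.25, so d₂ = 1.07 × √53.25 = 7.808 m.

7.81 m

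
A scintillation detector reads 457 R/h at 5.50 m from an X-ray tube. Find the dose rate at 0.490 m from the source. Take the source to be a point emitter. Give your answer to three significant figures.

Intensity scales as (d₁/d₂)², so the rate at 0.490 m is
457 × (5.50/0.490)² = 457 × 126.0 = 57580 R/h.

57600 R/h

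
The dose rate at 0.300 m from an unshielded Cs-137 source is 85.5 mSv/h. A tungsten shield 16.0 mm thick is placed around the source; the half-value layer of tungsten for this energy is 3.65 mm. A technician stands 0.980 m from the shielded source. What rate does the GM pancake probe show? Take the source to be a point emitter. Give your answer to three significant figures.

Distance alone: 85.5 × (0.300/0.980)² = 85.5 × 0.09371 = 8.012 mSv/h.
Shield: 16.0/3.65 = 4.384 half-value layers → attenuation 2^(−4.384) = 0.04789.
Combined: 8.012 × 0.04789 = 0.3837 mSv/h.

0.384 mSv/h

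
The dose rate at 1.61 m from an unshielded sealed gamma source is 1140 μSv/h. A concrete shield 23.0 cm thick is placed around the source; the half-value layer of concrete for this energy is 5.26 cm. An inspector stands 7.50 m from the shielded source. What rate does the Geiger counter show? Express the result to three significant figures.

Distance alone: (1.61/7.50)² = 0.04608, so 1140 × 0.04608 = 52.53 μSv/h.
Shield: 23.0/5.26 = 4.373 half-value layers → attenuation 2^(−4.373) = 0.04826.
Combined: 52.53 × 0.04826 = 2.535 μSv/h.

2.54 μSv/h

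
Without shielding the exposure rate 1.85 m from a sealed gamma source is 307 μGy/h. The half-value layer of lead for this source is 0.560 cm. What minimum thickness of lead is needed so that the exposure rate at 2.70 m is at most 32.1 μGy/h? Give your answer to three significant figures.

1.21 cm

At 2.70 m, distance alone gives 307 × (1.85/2.70)² = 307 × 0.4695 = 144.1 μGy/h.
Further attenuation needed: 144.1/32.1 = 4.489.
n = log₂(4.489) = 2.166 half-value layers.
Thickness = 2.166 × 0.560 cm = 1.213 cm.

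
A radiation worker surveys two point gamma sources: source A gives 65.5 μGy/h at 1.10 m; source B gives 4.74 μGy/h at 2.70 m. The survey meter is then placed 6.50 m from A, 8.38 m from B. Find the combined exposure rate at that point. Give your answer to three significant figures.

Each source contributes Iᵢ·(dᵢ/rᵢ)²; contributions add.
A: 65.5 × (1.10/6.50)² = 1.876 μGy/h
B: 4.74 × (2.70/8.38)² = 0.4921 μGy/h
Total = 1.876 + 0.4921 = 2.368 μGy/h.

2.37 μGy/h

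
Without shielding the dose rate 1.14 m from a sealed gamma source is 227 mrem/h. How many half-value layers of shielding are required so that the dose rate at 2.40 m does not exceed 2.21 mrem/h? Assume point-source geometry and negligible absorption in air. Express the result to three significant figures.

At 2.40 m, distance alone gives (1.14/2.40)² = 0.2256, so 227 × 0.2256 = 51.21 mrem/h.
Further attenuation needed: 51.21/2.21 = 23.17.
n = log₂(23.17) = 4.534 half-value layers.

4.53 half-value layers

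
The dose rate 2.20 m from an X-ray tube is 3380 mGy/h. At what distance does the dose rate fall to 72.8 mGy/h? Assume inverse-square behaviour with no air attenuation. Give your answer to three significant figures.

15.0 m

Using I₁d₁² = I₂d₂², d₂ = d₁·√(I₁/I₂).
I₁/I₂ = 3380/72.8 = 46.43, so d₂ = 2.20 × √46.43 = 14.99 m.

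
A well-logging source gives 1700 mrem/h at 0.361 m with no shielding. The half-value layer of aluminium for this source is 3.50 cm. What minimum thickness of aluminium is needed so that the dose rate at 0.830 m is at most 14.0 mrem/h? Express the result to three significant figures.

At 0.830 m, distance alone gives (0.361/0.830)² = 0.1892, so 1700 × 0.1892 = 321.6 mrem/h.
Further attenuation needed: 321.6/14.0 = 22.97.
n = log₂(22.97) = 4.522 half-value layers.
Thickness = 4.522 × 3.50 cm = 15.83 cm.

15.8 cm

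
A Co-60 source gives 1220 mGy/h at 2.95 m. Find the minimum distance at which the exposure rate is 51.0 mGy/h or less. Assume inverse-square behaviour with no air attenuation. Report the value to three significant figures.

Intensity scales as (d₁/d₂)², so d₂ = d₁·√(I₁/I₂).
I₁/I₂ = 1220/51.0 = 23.92, so d₂ = 2.95 × √23.92 = 14.43 m.

14.4 m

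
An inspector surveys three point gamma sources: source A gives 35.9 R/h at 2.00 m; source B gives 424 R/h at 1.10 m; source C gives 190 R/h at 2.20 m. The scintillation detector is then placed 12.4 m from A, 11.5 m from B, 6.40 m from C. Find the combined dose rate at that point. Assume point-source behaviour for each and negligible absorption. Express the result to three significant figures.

Each source contributes Iᵢ·(dᵢ/rᵢ)²; contributions add.
A: 35.9 × (2.00/12.4)² = 0.9339 R/h
B: 424 × (1.10/11.5)² = 3.879 R/h
C: 190 × (2.20/6.40)² = 22.45 R/h
Total = 0.9339 + 3.879 + 22.45 = 27.26 R/h.

27.3 R/h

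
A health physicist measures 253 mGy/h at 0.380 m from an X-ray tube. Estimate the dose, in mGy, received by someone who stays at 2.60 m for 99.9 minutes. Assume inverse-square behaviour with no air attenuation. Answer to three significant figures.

9.00 mGy

Since intensity falls as 1/r², rate at 2.60 m:
253 × (0.380/2.60)² = 253 × 0.02136 = 5.404 mGy/h.
Dose = rate × time = 5.404 mGy/h × 1.665 h = 8.998 mGy.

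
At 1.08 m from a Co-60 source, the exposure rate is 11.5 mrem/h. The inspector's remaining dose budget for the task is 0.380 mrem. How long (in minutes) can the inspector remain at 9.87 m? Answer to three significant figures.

Using I₁d₁² = I₂d₂², rate at 9.87 m:
(1.08/9.87)² = 0.01197, so 11.5 × 0.01197 = 0.1377 mrem/h.
Stay time = 0.380 mrem ÷ 0.1377 mrem/h = 2.760 h = 165.6 min.

166 min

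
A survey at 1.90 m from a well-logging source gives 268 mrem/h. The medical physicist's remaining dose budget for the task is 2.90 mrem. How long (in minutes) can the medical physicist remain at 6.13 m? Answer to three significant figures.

6.76 min

Using I₁d₁² = I₂d₂², rate at 6.13 m:
(1.90/6.13)² = 0.09607, so 268 × 0.09607 = 25.75 mrem/h.
Stay time = 2.90 mrem ÷ 25.75 mrem/h = 0.1126 h = 6.756 min.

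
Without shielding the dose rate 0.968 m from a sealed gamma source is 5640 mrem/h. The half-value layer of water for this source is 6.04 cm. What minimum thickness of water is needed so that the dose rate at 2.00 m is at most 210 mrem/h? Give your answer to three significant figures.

At 2.00 m, distance alone gives 5640 × (0.968/2.00)² = 5640 × 0.2343 = 1321 mrem/h.
Further attenuation needed: 1321/210 = 6.290.
n = log₂(6.290) = 2.653 half-value layers.
Thickness = 2.653 × 6.04 cm = 16.02 cm.

16.0 cm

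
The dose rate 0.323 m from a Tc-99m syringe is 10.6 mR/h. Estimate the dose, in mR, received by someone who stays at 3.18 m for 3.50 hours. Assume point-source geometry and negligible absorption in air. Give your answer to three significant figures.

Since intensity falls as 1/r², rate at 3.18 m:
(0.323/3.18)² = 0.01032, so 10.6 × 0.01032 = 0.1094 mR/h.
Dose = rate × time = 0.1094 mR/h × 3.500 h = 0.3829 mR.

0.383 mR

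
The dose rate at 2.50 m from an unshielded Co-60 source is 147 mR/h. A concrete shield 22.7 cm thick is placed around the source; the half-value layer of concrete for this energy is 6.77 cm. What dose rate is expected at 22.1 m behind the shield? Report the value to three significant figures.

0.184 mR/h

Distance alone: 147 × (2.50/22.1)² = 147 × 0.01280 = 1.882 mR/h.
Shield: 22.7/6.77 = 3.353 half-value layers → attenuation 2^(−3.353) = 0.09787.
Combined: 1.882 × 0.09787 = 0.1842 mR/h.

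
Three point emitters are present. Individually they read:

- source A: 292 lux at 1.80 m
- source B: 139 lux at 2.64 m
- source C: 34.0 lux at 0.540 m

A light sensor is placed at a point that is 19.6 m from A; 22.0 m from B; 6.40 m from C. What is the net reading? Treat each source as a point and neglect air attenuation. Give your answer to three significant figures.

4.71 lux

Each source contributes Iᵢ·(dᵢ/rᵢ)²; contributions add.
A: 292 × (1.80/19.6)² = 2.463 lux
B: 139 × (2.64/22.0)² = 2.002 lux
C: 34.0 × (0.540/6.40)² = 0.2421 lux
Total = 2.463 + 2.002 + 0.2421 = 4.707 lux.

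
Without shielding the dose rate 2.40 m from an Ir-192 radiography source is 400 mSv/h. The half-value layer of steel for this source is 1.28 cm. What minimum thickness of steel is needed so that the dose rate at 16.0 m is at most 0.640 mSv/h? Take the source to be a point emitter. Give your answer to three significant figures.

4.88 cm

At 16.0 m, distance alone gives 400 × (2.40/16.0)² = 400 × 0.02250 = 9.000 mSv/h.
Further attenuation needed: 9.000/0.640 = 14.06.
n = log₂(14.06) = 3.814 half-value layers.
Thickness = 3.814 × 1.28 cm = 4.882 cm.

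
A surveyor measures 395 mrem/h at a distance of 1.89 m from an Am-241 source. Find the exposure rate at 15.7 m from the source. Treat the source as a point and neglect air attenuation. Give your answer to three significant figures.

Intensity scales as (d₁/d₂)², so the rate at 15.7 m is
395 × (1.89/15.7)² = 395 × 0.01449 = 5.724 mrem/h.

5.72 mrem/h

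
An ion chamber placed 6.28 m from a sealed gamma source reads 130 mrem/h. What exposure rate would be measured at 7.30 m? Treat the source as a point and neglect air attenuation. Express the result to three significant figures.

Intensity scales as (d₁/d₂)², so scaling from 6.28 m to 7.30 m:
(6.28/7.30)² = 0.7401, so 130 × 0.7401 = 96.21 mrem/h.

96.2 mrem/h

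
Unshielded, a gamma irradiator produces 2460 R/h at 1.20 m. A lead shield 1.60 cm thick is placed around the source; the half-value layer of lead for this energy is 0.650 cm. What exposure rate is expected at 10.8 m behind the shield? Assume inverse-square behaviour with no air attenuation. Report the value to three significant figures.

5.51 R/h

Distance alone: 2460 × (1.20/10.8)² = 2460 × 0.01235 = 30.38 R/h.
Shield: 1.60/0.650 = 2.462 half-value layers → attenuation 2^(−2.462) = 0.1815.
Combined: 30.38 × 0.1815 = 5.514 R/h.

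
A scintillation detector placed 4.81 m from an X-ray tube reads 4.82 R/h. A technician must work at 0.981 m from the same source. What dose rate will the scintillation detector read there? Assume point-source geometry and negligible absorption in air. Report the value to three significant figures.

Applying the 1/r² law, scaling from 4.81 m to 0.981 m:
(4.81/0.981)² = 24.04, so 4.82 × 24.04 = 115.9 R/h.

116 R/h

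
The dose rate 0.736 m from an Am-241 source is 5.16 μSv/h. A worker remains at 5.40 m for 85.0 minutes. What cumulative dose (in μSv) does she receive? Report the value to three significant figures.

Applying the 1/r² law, rate at 5.40 m:
5.16 × (0.736/5.40)² = 5.16 × 0.01858 = 0.09587 μSv/h.
Dose = rate × time = 0.09587 μSv/h × 1.417 h = 0.1358 μSv.

0.136 μSv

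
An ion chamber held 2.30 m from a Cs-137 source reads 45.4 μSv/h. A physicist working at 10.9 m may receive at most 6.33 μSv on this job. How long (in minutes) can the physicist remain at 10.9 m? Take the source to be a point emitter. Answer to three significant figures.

188 min

Using I₁d₁² = I₂d₂², rate at 10.9 m:
(2.30/10.9)² = 0.04452, so 45.4 × 0.04452 = 2.021 μSv/h.
Stay time = 6.33 μSv ÷ 2.021 μSv/h = 3.132 h = 187.9 min.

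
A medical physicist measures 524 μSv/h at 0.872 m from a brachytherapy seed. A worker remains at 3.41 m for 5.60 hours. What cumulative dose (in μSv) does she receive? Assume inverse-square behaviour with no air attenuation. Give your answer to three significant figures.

192 μSv

Applying the 1/r² law, rate at 3.41 m:
(0.872/3.41)² = 0.06539, so 524 × 0.06539 = 34.26 μSv/h.
Dose = rate × time = 34.26 μSv/h × 5.600 h = 191.9 μSv.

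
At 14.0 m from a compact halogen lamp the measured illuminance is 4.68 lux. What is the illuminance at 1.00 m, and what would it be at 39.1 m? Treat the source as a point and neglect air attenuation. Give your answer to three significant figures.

Since intensity falls as 1/r²,
At 1.00 m: 4.68 × (14.0/1.00)² = 4.68 × 196.0 = 917.3 lux
At 39.1 m: 917.3 × (1.00/39.1)² = 917.3 × 0.0006541 = 0.6000 lux.

917 lux; 0.600 lux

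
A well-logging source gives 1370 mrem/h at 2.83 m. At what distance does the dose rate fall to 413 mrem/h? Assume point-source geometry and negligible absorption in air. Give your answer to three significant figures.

Using I₁d₁² = I₂d₂², d₂ = d₁·√(I₁/I₂).
I₁/I₂ = 1370/413 = 3.317, so d₂ = 2.83 × √3.317 = 5.154 m.

5.15 m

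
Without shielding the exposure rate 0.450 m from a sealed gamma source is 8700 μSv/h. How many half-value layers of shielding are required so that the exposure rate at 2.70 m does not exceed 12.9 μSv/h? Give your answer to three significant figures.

4.23 half-value layers

At 2.70 m, distance alone gives (0.450/2.70)² = 0.02778, so 8700 × 0.02778 = 241.7 μSv/h.
Further attenuation needed: 241.7/12.9 = 18.74.
n = log₂(18.74) = 4.228 half-value layers.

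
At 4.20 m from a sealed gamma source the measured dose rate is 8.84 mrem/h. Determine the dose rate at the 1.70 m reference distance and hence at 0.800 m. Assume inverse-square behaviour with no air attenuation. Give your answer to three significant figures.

Using I₁d₁² = I₂d₂²,
At 1.70 m: 8.84 × (4.20/1.70)² = 8.84 × 6.104 = 53.96 mrem/h
At 0.800 m: 53.96 × (1.70/0.800)² = 53.96 × 4.516 = 243.7 mrem/h.

54.0 mrem/h; 244 mrem/h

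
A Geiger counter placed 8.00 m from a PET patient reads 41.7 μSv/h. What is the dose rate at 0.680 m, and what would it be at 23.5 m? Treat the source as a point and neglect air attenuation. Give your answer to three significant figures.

Since intensity falls as 1/r²,
At 0.680 m: (8.00/0.680)² = 138.4, so 41.7 × 138.4 = 5771 μSv/h
At 23.5 m: (0.680/23.5)² = 0.0008373, so 5771 × 0.0008373 = 4.832 μSv/h.

5770 μSv/h; 4.83 μSv/h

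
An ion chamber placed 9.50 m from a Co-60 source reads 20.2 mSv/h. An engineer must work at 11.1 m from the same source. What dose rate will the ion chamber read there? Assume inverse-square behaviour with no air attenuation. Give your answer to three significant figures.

Using I₁d₁² = I₂d₂², scaling from 9.50 m to 11.1 m:
20.2 × (9.50/11.1)² = 20.2 × 0.7325 = 14.80 mSv/h.

14.8 mSv/h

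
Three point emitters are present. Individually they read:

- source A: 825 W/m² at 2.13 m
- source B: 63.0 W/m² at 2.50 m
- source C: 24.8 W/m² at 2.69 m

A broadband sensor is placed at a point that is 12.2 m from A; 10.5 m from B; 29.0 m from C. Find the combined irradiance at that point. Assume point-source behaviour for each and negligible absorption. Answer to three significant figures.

28.9 W/m²

By superposition, sum each source's inverse-square contribution:
A: 825 × (2.13/12.2)² = 25.15 W/m²
B: 63.0 × (2.50/10.5)² = 3.571 W/m²
C: 24.8 × (2.69/29.0)² = 0.2134 W/m²
Total = 25.15 + 3.571 + 0.2134 = 28.93 W/m².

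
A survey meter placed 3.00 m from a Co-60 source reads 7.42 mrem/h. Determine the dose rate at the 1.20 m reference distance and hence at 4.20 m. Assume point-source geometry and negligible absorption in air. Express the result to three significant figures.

46.4 mrem/h; 3.79 mrem/h

Since intensity falls as 1/r²,
At 1.20 m: (3.00/1.20)² = 6.250, so 7.42 × 6.250 = 46.38 mrem/h
At 4.20 m: (1.20/4.20)² = 0.08163, so 46.38 × 0.08163 = 3.786 mrem/h.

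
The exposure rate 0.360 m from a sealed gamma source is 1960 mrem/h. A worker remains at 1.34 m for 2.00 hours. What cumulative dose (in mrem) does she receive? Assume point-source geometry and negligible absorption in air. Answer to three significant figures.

Since intensity falls as 1/r², rate at 1.34 m:
1960 × (0.360/1.34)² = 1960 × 0.07218 = 141.5 mrem/h.
Dose = rate × time = 141.5 mrem/h × 2.000 h = 283.0 mrem.

283 mrem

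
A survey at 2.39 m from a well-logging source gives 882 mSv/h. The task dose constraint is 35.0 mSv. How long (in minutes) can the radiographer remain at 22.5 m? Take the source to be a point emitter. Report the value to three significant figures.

By the inverse-square law, rate at 22.5 m:
882 × (2.39/22.5)² = 882 × 0.01128 = 9.949 mSv/h.
Stay time = 35.0 mSv ÷ 9.949 mSv/h = 3.518 h = 211.1 min.

211 min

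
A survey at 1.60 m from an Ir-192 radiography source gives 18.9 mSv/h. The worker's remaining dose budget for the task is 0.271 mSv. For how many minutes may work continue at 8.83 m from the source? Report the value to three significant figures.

26.2 min

Intensity scales as (d₁/d₂)², so rate at 8.83 m:
(1.60/8.83)² = 0.03283, so 18.9 × 0.03283 = 0.6205 mSv/h.
Stay time = 0.271 mSv ÷ 0.6205 mSv/h = 0.4367 h = 26.20 min.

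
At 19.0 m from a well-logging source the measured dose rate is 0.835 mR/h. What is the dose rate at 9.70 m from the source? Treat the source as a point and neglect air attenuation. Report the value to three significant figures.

3.20 mR/h

Intensity scales as (d₁/d₂)², so scaling from 19.0 m to 9.70 m:
0.835 × (19.0/9.70)² = 0.835 × 3.837 = 3.204 mR/h.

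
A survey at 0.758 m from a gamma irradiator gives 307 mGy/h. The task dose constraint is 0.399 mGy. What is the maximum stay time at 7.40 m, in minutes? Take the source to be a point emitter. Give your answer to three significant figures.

Intensity scales as (d₁/d₂)², so rate at 7.40 m:
(0.758/7.40)² = 0.01049, so 307 × 0.01049 = 3.220 mGy/h.
Stay time = 0.399 mGy ÷ 3.220 mGy/h = 0.1239 h = 7.434 min.

7.43 min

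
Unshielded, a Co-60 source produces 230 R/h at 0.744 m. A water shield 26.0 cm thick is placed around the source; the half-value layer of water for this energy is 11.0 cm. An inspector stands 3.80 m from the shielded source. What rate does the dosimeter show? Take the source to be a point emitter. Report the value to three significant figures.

1.71 R/h

Distance alone: 230 × (0.744/3.80)² = 230 × 0.03833 = 8.816 R/h.
Shield: 26.0/11.0 = 2.364 half-value layers → attenuation 2^(−2.364) = 0.1943.
Combined: 8.816 × 0.1943 = 1.713 R/h.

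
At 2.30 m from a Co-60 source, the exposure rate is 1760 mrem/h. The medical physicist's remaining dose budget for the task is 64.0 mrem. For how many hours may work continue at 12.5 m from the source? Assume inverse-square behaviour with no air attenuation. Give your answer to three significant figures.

1.07 h

Applying the 1/r² law, rate at 12.5 m:
1760 × (2.30/12.5)² = 1760 × 0.03386 = 59.59 mrem/h.
Stay time = 64.0 mrem ÷ 59.59 mrem/h = 1.074 h.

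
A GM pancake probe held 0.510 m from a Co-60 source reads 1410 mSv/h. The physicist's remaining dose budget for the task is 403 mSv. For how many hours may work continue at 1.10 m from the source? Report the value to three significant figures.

Since intensity falls as 1/r², rate at 1.10 m:
(0.510/1.10)² = 0.2150, so 1410 × 0.2150 = 303.1 mSv/h.
Stay time = 403 mSv ÷ 303.1 mSv/h = 1.330 h.

1.33 h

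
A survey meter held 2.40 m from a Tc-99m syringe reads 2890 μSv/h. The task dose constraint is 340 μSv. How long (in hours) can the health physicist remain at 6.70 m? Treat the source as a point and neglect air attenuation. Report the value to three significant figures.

0.917 h

By the inverse-square law, rate at 6.70 m:
(2.40/6.70)² = 0.1283, so 2890 × 0.1283 = 370.8 μSv/h.
Stay time = 340 μSv ÷ 370.8 μSv/h = 0.9169 h.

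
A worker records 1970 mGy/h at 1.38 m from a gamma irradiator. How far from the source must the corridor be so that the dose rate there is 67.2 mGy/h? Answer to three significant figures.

7.47 m

Since intensity falls as 1/r², d₂ = d₁·√(I₁/I₂).
I₁/I₂ = 1970/67.2 = 29.32, so d₂ = 1.38 × √29.32 = 7.472 m.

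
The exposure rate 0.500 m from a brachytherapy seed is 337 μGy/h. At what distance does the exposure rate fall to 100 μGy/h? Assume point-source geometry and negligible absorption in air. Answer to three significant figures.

By the inverse-square law, d₂ = d₁·√(I₁/I₂).
I₁/I₂ = 337/100 = 3.370, so d₂ = 0.500 × √3.370 = 0.9179 m.

0.918 m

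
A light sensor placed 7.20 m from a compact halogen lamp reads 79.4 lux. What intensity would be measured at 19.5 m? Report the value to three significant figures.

10.8 lux

Since intensity falls as 1/r², scaling from 7.20 m to 19.5 m:
(7.20/19.5)² = 0.1363, so 79.4 × 0.1363 = 10.82 lux.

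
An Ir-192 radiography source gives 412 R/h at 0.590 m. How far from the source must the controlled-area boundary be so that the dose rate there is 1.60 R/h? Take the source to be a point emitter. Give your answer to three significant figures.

By the inverse-square law, d₂ = d₁·√(I₁/I₂).
I₁/I₂ = 412/1.60 = 257.5, so d₂ = 0.590 × √257.5 = 9.468 m.

9.47 m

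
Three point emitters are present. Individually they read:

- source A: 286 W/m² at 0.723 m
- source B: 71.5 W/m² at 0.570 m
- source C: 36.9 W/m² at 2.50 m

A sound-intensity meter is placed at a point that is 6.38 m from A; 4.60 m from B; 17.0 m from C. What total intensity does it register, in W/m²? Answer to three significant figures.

5.57 W/m²

Each source contributes Iᵢ·(dᵢ/rᵢ)²; contributions add.
A: 286 × (0.723/6.38)² = 3.673 W/m²
B: 71.5 × (0.570/4.60)² = 1.098 W/m²
C: 36.9 × (2.50/17.0)² = 0.7980 W/m²
Total = 3.673 + 1.098 + 0.7980 = 5.569 W/m².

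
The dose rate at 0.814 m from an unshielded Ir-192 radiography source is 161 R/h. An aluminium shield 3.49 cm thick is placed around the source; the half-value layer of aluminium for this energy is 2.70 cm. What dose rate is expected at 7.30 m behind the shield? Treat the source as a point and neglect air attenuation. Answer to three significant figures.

0.817 R/h

Distance alone: (0.814/7.30)² = 0.01243, so 161 × 0.01243 = 2.001 R/h.
Shield: 3.49/2.70 = 1.293 half-value layers → attenuation 2^(−1.293) = 0.4081.
Combined: 2.001 × 0.4081 = 0.8166 R/h.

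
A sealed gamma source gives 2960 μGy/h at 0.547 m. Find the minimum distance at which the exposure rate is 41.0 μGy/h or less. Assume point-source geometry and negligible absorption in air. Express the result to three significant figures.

4.65 m

Intensity scales as (d₁/d₂)², so d₂ = d₁·√(I₁/I₂).
I₁/I₂ = 2960/41.0 = 72.20, so d₂ = 0.547 × √72.20 = 4.648 m.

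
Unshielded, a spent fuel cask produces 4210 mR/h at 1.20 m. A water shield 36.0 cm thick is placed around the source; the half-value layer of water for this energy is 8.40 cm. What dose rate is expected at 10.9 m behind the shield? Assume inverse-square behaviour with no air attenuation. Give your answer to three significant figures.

2.62 mR/h

Distance alone: 4210 × (1.20/10.9)² = 4210 × 0.01212 = 51.03 mR/h.
Shield: 36.0/8.40 = 4.286 half-value layers → attenuation 2^(−4.286) = 0.05126.
Combined: 51.03 × 0.05126 = 2.616 mR/h.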